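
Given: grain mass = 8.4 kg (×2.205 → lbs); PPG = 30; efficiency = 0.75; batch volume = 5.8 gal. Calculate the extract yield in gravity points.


points = lbs × PPG × eff / vol
lbs = 8.4 × 2.205 = 18.5220
points = 18.5220 × 30 × 0.75 / 5.8

71.8526 points


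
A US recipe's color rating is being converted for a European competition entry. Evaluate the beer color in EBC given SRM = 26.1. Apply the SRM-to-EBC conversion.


EBC = SRM · 1.97
EBC = 26.1 · 1.97

51.4170 EBC


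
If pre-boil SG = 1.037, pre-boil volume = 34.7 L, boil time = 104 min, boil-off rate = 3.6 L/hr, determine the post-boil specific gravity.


V_post = V_pre − rate·(t/60);  SG_post = 1 + (SG_pre−1)·V_pre/V_post
V_post = 34.7 − 3.6·(104/60) = 28.4600
SG_post = 1 + (1.037 − 1)·34.7/28.4600

1.0451


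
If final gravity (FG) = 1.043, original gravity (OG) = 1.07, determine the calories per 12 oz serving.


ABW = (OG−FG)·131.25·0.79/FG;  °P = 259 − 259/SG (for OG→OE and FG→AE);  RE = 0.1808·OE + 0.8192·AE;  Cal = (6.9·ABW + 4·(RE−0.1))·FG·3.55
ABW = (1.07 − 1.043)·131.25·0.79/1.043 = 2.6841
OE = 259 − 259/1.07 = 16.9439 °P
AE = 259 − 259/1.043 = 10.6779 °P
RE = 0.1808·16.9439 + 0.8192·10.6779 = 11.8108 °P
Cal = (6.9·2.6841 + 4·(11.8108−0.1))·1.043·3.55

242.0186 kcal


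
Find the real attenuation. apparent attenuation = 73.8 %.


RA = AA · 0.8192
RA = 73.8 · 0.8192

60.4570 %


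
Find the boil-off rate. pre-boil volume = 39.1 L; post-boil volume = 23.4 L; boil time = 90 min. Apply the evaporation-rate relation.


rate = (V_pre − V_post) / (t_min/60)
rate = (39.1 − 23.4) / (90/60)

10.4667 L/hr


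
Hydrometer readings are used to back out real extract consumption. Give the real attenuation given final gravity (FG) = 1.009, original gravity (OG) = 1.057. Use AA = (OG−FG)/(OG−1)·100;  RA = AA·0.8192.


AA = (1.057 − 1.009)/(1.057 − 1)·100 = 84.2105
RA = 84.2105·0.8192

68.9853 %


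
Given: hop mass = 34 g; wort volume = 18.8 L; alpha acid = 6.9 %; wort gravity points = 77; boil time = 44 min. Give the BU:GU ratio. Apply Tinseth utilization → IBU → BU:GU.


U = 1.65·0.000125^(GP/1000)·(1−e^(−0.04t))/4.15;  IBU = (α/100)·m·U·1000/V;  BU:GU = IBU/GP
U = 1.65·0.000125^(77/1000)·(1−e^(−0.04·44))/4.15 = 0.1648
IBU = (6.9/100)·34·0.1648·1000/18.8 = 20.5625
BU:GU = 20.5625/77

0.2670


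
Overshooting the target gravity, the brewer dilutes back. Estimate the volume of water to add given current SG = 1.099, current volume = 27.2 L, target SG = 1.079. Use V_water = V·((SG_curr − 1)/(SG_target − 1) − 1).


V_water = 27.2·((1.099 − 1)/(1.079 − 1) − 1)

6.8861 L


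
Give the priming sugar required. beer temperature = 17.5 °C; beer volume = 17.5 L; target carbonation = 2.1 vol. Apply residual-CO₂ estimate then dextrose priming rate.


residual = 14.695·(0.01821 + 0.09011·e^(−0.04·T));  sugar = (target − residual)·4.0·V
residual = 14.695·(0.01821 + 0.09011·e^(−0.04·17.5)) = 0.9252
sugar = (2.1 − 0.9252)·4.0·17.5

82.2390 g


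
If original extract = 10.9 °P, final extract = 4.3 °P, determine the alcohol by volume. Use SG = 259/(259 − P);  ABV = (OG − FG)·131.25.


OG = 259/(259 − 10.9) = 1.0439
FG = 259/(259 − 4.3) = 1.0169
ABV = (1.0439 − 1.0169)·131.25

3.5505 % ABV


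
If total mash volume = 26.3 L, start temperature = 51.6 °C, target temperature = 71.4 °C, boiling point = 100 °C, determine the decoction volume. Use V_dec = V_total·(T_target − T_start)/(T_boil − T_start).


V_dec = 26.3·(71.4 − 51.6)/(100 − 51.6)

10.7591 L


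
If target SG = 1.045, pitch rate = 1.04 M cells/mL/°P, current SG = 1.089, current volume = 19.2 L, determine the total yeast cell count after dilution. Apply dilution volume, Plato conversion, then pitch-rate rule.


V_w = V·((SG_c−1)/(SG_t−1)−1);  °P = 259 − 259/SG_t;  cells = rate·(V+V_w)·°P
V_w = 19.2·((1.089−1)/(1.045−1)−1) = 18.7733
V_final = 19.2 + 18.7733 = 37.9733
°P = 259 − 259/1.045 = 11.1531
cells = 1.04·37.9733·11.1531

440.4616 billion cells


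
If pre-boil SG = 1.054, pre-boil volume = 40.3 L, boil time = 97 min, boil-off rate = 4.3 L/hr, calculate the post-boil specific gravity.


V_post = V_pre − rate·(t/60);  SG_post = 1 + (SG_pre−1)·V_pre/V_post
V_post = 40.3 − 4.3·(97/60) = 33.3483
SG_post = 1 + (1.054 − 1)·40.3/33.3483

1.0653


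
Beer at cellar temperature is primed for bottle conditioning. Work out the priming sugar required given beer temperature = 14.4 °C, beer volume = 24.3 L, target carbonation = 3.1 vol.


residual = 14.695·(0.01821 + 0.09011·e^(−0.04·T));  sugar = (target − residual)·4.0·V
residual = 14.695·(0.01821 + 0.09011·e^(−0.04·14.4)) = 1.0120
sugar = (3.1 − 1.0120)·4.0·24.3

202.9569 g


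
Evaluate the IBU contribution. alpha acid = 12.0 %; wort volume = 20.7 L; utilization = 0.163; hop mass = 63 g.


IBU = (α/100)·mass·U·1000 / V
IBU = (12.0/100)·63·0.163·1000 / 20.7

59.5304 IBU


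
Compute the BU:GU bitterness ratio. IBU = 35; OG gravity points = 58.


BU:GU = IBU / OG_points
BU:GU = 35 / 58

0.6034


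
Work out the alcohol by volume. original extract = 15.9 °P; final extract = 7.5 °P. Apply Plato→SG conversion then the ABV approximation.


SG = 259/(259 − P);  ABV = (OG − FG)·131.25
OG = 259/(259 − 15.9) = 1.0654
FG = 259/(259 − 7.5) = 1.0298
ABV = (1.0654 − 1.0298)·131.25

4.6704 % ABV


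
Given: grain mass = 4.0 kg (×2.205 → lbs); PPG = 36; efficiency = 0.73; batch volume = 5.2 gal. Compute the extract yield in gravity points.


points = lbs × PPG × eff / vol
lbs = 4.0 × 2.205 = 8.8200
points = 8.8200 × 36 × 0.73 / 5.2

44.5749 points


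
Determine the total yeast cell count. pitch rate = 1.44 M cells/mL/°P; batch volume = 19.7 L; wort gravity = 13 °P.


cells (billions) = rate · V_L · °P
cells = 1.44 · 19.7 · 13

368.7840 billion cells


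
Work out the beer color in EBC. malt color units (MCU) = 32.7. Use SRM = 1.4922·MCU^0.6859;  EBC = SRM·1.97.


SRM = 1.4922·32.7^0.6859 = 16.3176
EBC = 16.3176·1.97

32.1456 EBC


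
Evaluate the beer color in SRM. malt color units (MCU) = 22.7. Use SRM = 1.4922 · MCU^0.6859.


SRM = 1.4922 · 22.7^0.6859

12.7036 SRM


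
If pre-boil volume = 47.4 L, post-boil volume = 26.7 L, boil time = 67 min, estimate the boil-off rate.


rate = (V_pre − V_post) / (t_min/60)
rate = (47.4 − 26.7) / (67/60)

18.5373 L/hr


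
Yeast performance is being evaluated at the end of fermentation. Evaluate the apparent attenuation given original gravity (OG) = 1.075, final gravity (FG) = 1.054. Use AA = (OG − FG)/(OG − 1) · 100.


AA = (1.075 − 1.054)/(1.075 − 1) · 100

28.0000 %


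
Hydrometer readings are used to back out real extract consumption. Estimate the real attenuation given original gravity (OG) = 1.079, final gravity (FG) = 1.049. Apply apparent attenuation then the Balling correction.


AA = (OG−FG)/(OG−1)·100;  RA = AA·0.8192
AA = (1.079 − 1.049)/(1.079 − 1)·100 = 37.9747
RA = 37.9747·0.8192

31.1089 %


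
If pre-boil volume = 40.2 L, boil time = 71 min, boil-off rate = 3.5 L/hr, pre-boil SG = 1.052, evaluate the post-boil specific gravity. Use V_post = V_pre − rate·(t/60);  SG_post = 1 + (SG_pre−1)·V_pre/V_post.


V_post = 40.2 − 3.5·(71/60) = 36.0583
SG_post = 1 + (1.052 − 1)·40.2/36.0583

1.0580


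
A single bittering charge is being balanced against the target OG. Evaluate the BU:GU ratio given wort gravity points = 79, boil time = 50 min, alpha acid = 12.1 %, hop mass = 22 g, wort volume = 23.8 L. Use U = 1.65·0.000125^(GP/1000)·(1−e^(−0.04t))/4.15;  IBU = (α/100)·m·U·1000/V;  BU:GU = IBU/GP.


U = 1.65·0.000125^(79/1000)·(1−e^(−0.04·50))/4.15 = 0.1690
IBU = (12.1/100)·22·0.1690·1000/23.8 = 18.9047
BU:GU = 18.9047/79

0.2393


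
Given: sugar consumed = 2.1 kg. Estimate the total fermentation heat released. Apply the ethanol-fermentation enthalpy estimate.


Q = m_sugar · 590 kJ/kg
Q = 2.1 · 590

1239.0000 kJ


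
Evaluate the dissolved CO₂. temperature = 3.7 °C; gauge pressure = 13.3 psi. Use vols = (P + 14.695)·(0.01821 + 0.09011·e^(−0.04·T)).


vols = (13.3 + 14.695)·(0.01821 + 0.09011·e^(−0.04·3.7))

2.6854 volumes


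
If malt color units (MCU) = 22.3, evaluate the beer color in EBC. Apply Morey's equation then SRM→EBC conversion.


SRM = 1.4922·MCU^0.6859;  EBC = SRM·1.97
SRM = 1.4922·22.3^0.6859 = 12.5496
EBC = 12.5496·1.97

24.7227 EBC


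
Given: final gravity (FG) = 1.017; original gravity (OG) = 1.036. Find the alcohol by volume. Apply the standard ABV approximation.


ABV = (OG − FG) · 131.25
ABV = (1.036 − 1.017) · 131.25

2.4938 % ABV


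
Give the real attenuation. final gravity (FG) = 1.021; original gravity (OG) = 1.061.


AA = (OG−FG)/(OG−1)·100;  RA = AA·0.8192
AA = (1.061 − 1.021)/(1.061 − 1)·100 = 65.5738
RA = 65.5738·0.8192

53.7180 %


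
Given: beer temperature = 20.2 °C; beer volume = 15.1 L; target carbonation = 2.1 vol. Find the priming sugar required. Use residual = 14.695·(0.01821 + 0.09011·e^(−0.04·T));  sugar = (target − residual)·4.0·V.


residual = 14.695·(0.01821 + 0.09011·e^(−0.04·20.2)) = 0.8578
sugar = (2.1 − 0.8578)·4.0·15.1

75.0264 g


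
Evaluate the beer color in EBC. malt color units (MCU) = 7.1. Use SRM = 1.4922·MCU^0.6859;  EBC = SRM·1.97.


SRM = 1.4922·7.1^0.6859 = 5.7241
EBC = 5.7241·1.97

11.2764 EBC


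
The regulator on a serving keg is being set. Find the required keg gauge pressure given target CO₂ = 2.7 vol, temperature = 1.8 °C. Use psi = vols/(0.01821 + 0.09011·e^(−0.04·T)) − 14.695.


psi = 2.7/(0.01821 + 0.09011·e^(−0.04·1.8)) − 14.695

11.7600 psi


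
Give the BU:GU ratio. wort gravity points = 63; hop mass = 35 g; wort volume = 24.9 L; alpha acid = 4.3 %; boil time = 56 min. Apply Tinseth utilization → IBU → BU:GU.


U = 1.65·0.000125^(GP/1000)·(1−e^(−0.04t))/4.15;  IBU = (α/100)·m·U·1000/V;  BU:GU = IBU/GP
U = 1.65·0.000125^(63/1000)·(1−e^(−0.04·56))/4.15 = 0.2017
IBU = (4.3/100)·35·0.2017·1000/24.9 = 12.1897
BU:GU = 12.1897/63

0.1935


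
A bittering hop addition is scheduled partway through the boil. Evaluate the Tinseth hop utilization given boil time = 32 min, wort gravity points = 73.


U = 1.65·0.000125^(GP/1000) · (1 − e^(−0.04·t))/4.15
bigness = 1.65·0.000125^(73/1000) = 0.8562
boil_factor = (1 − e^(−0.04·32))/4.15 = 0.1740
U = 0.8562 · 0.1740

0.1489


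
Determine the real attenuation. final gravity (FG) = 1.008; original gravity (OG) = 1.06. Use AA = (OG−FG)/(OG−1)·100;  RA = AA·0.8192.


AA = (1.06 − 1.008)/(1.06 − 1)·100 = 86.6667
RA = 86.6667·0.8192

70.9973 %


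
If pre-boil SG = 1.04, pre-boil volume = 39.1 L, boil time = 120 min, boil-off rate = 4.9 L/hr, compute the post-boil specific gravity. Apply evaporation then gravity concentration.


V_post = V_pre − rate·(t/60);  SG_post = 1 + (SG_pre−1)·V_pre/V_post
V_post = 39.1 − 4.9·(120/60) = 29.3000
SG_post = 1 + (1.04 − 1)·39.1/29.3000

1.0534


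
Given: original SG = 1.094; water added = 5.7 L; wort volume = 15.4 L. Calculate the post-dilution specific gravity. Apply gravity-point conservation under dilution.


SG_new = 1 + (SG_old − 1)·V_old/(V_old + V_water)
pts = (1.094 − 1)·1000·15.4/(15.4 + 5.7) = 68.6066
SG_new = 1 + 68.6066/1000

1.0686


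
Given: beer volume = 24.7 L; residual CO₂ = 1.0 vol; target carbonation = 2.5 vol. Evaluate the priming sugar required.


sugar = (target − residual)·4.0·V
sugar = (2.5 − 1.0)·4.0·24.7

148.2000 g


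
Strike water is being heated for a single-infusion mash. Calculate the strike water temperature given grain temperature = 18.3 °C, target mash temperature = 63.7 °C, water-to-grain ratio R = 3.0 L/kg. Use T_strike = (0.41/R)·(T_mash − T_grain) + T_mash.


T_strike = (0.41/3.0)·(63.7 − 18.3) + 63.7

69.9047 °C


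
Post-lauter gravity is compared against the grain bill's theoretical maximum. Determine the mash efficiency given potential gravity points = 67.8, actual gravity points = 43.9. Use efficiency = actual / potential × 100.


efficiency = 43.9 / 67.8 × 100

64.7493 %


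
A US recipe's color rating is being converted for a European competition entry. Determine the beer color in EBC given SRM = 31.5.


EBC = SRM · 1.97
EBC = 31.5 · 1.97

62.0550 EBC


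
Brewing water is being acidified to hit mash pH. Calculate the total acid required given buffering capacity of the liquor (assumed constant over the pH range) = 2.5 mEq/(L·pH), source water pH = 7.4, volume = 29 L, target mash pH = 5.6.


acid = buffering capacity · (pH_source − pH_target) · V
acid = 2.5 · (7.4 − 5.6) · 29

130.5000 mEq


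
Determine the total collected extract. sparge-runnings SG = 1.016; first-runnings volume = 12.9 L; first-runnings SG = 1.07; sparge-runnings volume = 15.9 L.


total = Σ (SG_i − 1)·1000·V_i
first = (1.07 − 1)·1000·12.9 = 903.0000
sparge = (1.016 − 1)·1000·15.9 = 254.4000
total = 903.0000 + 254.4000

1157.4000 gravity·L


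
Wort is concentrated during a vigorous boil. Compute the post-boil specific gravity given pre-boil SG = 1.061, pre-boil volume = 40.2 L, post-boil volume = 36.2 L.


SG_post = 1 + (SG_pre − 1)·V_pre/V_post
pts_pre = (1.061 − 1)·1000 = 61.0000
pts_post = 61.0000·40.2/36.2 = 67.7403
SG_post = 1 + 67.7403/1000

1.0677


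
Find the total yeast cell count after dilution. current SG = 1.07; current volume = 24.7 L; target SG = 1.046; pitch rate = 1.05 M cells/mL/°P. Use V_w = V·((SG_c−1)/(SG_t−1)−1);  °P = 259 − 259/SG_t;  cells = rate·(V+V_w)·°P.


V_w = 24.7·((1.07−1)/(1.046−1)−1) = 12.8870
V_final = 24.7 + 12.8870 = 37.5870
°P = 259 − 259/1.046 = 11.3901
cells = 1.05·37.5870·11.3901

449.5235 billion cells


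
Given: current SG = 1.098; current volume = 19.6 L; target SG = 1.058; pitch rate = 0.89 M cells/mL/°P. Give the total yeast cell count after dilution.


V_w = V·((SG_c−1)/(SG_t−1)−1);  °P = 259 − 259/SG_t;  cells = rate·(V+V_w)·°P
V_w = 19.6·((1.098−1)/(1.058−1)−1) = 13.5172
V_final = 19.6 + 13.5172 = 33.1172
°P = 259 − 259/1.058 = 14.1985
cells = 0.89·33.1172·14.1985

418.4911 billion cells


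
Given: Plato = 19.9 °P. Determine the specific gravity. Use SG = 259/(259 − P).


SG = 259/(259 − 19.9)

1.0832


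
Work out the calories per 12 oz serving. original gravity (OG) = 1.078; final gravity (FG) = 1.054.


ABW = (OG−FG)·131.25·0.79/FG;  °P = 259 − 259/SG (for OG→OE and FG→AE);  RE = 0.1808·OE + 0.8192·AE;  Cal = (6.9·ABW + 4·(RE−0.1))·FG·3.55
ABW = (1.078 − 1.054)·131.25·0.79/1.054 = 2.3610
OE = 259 − 259/1.078 = 18.7403 °P
AE = 259 − 259/1.054 = 13.2694 °P
RE = 0.1808·18.7403 + 0.8192·13.2694 = 14.2586 °P
Cal = (6.9·2.3610 + 4·(14.2586−0.1))·1.054·3.55

272.8643 kcal


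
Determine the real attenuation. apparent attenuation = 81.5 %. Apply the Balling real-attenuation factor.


RA = AA · 0.8192
RA = 81.5 · 0.8192

66.7648 %


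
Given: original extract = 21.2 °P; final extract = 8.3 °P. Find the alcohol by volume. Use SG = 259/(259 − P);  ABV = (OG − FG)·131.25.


OG = 259/(259 − 21.2) = 1.0892
FG = 259/(259 − 8.3) = 1.0331
ABV = (1.0892 − 1.0331)·131.25

7.3557 % ABV


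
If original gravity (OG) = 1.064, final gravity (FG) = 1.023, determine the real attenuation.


AA = (OG−FG)/(OG−1)·100;  RA = AA·0.8192
AA = (1.064 − 1.023)/(1.064 − 1)·100 = 64.0625
RA = 64.0625·0.8192

52.4800 %


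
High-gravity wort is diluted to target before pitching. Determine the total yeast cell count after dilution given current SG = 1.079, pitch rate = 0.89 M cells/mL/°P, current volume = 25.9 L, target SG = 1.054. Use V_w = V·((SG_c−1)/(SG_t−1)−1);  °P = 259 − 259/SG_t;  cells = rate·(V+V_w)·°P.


V_w = 25.9·((1.079−1)/(1.054−1)−1) = 11.9907
V_final = 25.9 + 11.9907 = 37.8907
°P = 259 − 259/1.054 = 13.2694
cells = 0.89·37.8907·13.2694

447.4825 billion cells


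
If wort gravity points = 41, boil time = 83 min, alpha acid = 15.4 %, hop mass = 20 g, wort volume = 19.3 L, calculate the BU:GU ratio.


U = 1.65·0.000125^(GP/1000)·(1−e^(−0.04t))/4.15;  IBU = (α/100)·m·U·1000/V;  BU:GU = IBU/GP
U = 1.65·0.000125^(41/1000)·(1−e^(−0.04·83))/4.15 = 0.2651
IBU = (15.4/100)·20·0.2651·1000/19.3 = 42.3069
BU:GU = 42.3069/41

1.0319


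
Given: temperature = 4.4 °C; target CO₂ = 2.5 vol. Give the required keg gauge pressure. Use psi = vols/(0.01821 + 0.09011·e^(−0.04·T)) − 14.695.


psi = 2.5/(0.01821 + 0.09011·e^(−0.04·4.4)) − 14.695

11.9637 psi


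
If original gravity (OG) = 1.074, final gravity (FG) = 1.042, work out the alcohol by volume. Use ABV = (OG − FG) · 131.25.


ABV = (1.074 − 1.042) · 131.25

4.2000 % ABV


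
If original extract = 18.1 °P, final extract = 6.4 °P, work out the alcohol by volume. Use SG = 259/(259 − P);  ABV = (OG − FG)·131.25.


OG = 259/(259 − 18.1) = 1.0751
FG = 259/(259 − 6.4) = 1.0253
ABV = (1.0751 − 1.0253)·131.25

6.5360 % ABV


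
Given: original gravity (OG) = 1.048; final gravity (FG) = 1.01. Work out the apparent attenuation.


AA = (OG − FG)/(OG − 1) · 100
AA = (1.048 − 1.01)/(1.048 − 1) · 100

79.1667 %


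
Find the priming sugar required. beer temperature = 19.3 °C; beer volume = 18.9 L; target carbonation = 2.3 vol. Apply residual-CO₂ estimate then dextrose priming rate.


residual = 14.695·(0.01821 + 0.09011·e^(−0.04·T));  sugar = (target − residual)·4.0·V
residual = 14.695·(0.01821 + 0.09011·e^(−0.04·19.3)) = 0.8795
sugar = (2.3 − 0.8795)·4.0·18.9

107.3915 g


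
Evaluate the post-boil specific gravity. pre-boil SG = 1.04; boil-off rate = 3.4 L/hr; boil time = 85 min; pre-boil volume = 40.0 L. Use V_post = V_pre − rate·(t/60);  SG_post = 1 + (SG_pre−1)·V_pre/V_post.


V_post = 40.0 − 3.4·(85/60) = 35.1833
SG_post = 1 + (1.04 − 1)·40.0/35.1833

1.0455


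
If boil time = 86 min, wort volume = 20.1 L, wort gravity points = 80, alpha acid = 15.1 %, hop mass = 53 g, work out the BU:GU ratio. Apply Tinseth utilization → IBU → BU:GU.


U = 1.65·0.000125^(GP/1000)·(1−e^(−0.04t))/4.15;  IBU = (α/100)·m·U·1000/V;  BU:GU = IBU/GP
U = 1.65·0.000125^(80/1000)·(1−e^(−0.04·86))/4.15 = 0.1875
IBU = (15.1/100)·53·0.1875·1000/20.1 = 74.6606
BU:GU = 74.6606/80

0.9333


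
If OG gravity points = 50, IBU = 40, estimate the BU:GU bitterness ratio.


BU:GU = IBU / OG_points
BU:GU = 40 / 50

0.8000


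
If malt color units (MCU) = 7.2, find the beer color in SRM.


SRM = 1.4922 · MCU^0.6859
SRM = 1.4922 · 7.2^0.6859

5.7792 SRM


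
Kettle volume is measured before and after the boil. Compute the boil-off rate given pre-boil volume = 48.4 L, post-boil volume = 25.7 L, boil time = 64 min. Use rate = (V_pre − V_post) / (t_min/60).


rate = (48.4 − 25.7) / (64/60)

21.2812 L/hr


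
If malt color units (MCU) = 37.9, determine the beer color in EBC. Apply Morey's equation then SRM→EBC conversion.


SRM = 1.4922·MCU^0.6859;  EBC = SRM·1.97
SRM = 1.4922·37.9^0.6859 = 18.0558
EBC = 18.0558·1.97

35.5698 EBC


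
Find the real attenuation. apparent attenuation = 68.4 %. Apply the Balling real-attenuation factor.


RA = AA · 0.8192
RA = 68.4 · 0.8192

56.0333 %


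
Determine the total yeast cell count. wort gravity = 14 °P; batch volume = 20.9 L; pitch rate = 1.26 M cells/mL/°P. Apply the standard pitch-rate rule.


cells (billions) = rate · V_L · °P
cells = 1.26 · 20.9 · 14

368.6760 billion cells


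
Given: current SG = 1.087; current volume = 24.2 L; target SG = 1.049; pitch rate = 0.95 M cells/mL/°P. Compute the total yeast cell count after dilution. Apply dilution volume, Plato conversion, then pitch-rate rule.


V_w = V·((SG_c−1)/(SG_t−1)−1);  °P = 259 − 259/SG_t;  cells = rate·(V+V_w)·°P
V_w = 24.2·((1.087−1)/(1.049−1)−1) = 18.7673
V_final = 24.2 + 18.7673 = 42.9673
°P = 259 − 259/1.049 = 12.0982
cells = 0.95·42.9673·12.0982

493.8357 billion cells


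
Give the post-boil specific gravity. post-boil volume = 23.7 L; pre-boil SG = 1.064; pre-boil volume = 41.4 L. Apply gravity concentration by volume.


SG_post = 1 + (SG_pre − 1)·V_pre/V_post
pts_pre = (1.064 − 1)·1000 = 64.0000
pts_post = 64.0000·41.4/23.7 = 111.7975
SG_post = 1 + 111.7975/1000

1.1118


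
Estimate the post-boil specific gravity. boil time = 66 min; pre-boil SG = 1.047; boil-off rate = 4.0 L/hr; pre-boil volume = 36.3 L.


V_post = V_pre − rate·(t/60);  SG_post = 1 + (SG_pre−1)·V_pre/V_post
V_post = 36.3 − 4.0·(66/60) = 31.9000
SG_post = 1 + (1.047 − 1)·36.3/31.9000

1.0535


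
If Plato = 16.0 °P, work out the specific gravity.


SG = 259/(259 − P)
SG = 259/(259 − 16.0)

1.0658


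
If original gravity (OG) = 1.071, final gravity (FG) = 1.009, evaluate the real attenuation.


AA = (OG−FG)/(OG−1)·100;  RA = AA·0.8192
AA = (1.071 − 1.009)/(1.071 − 1)·100 = 87.3239
RA = 87.3239·0.8192

71.5358 %


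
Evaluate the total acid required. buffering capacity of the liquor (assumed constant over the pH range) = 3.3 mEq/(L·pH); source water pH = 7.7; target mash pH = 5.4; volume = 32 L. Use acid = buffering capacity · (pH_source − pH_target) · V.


acid = 3.3 · (7.7 − 5.4) · 32

242.8800 mEq


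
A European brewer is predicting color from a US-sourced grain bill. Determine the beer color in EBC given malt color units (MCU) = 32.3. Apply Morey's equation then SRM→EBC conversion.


SRM = 1.4922·MCU^0.6859;  EBC = SRM·1.97
SRM = 1.4922·32.3^0.6859 = 16.1804
EBC = 16.1804·1.97

31.8754 EBC


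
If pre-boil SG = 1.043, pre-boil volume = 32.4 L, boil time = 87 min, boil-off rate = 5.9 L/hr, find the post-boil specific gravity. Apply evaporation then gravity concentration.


V_post = V_pre − rate·(t/60);  SG_post = 1 + (SG_pre−1)·V_pre/V_post
V_post = 32.4 − 5.9·(87/60) = 23.8450
SG_post = 1 + (1.043 − 1)·32.4/23.8450

1.0584


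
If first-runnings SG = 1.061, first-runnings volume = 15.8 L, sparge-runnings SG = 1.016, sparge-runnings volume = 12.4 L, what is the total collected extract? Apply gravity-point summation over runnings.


total = Σ (SG_i − 1)·1000·V_i
first = (1.061 − 1)·1000·15.8 = 963.8000
sparge = (1.016 − 1)·1000·12.4 = 198.4000
total = 963.8000 + 198.4000

1162.2000 gravity·L


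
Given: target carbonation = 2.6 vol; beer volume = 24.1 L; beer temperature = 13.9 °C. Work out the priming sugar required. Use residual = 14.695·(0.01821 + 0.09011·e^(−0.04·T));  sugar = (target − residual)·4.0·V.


residual = 14.695·(0.01821 + 0.09011·e^(−0.04·13.9)) = 1.0270
sugar = (2.6 − 1.0270)·4.0·24.1

151.6369 g


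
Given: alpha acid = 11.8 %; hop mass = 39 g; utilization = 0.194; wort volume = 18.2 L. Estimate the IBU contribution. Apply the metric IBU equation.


IBU = (α/100)·mass·U·1000 / V
IBU = (11.8/100)·39·0.194·1000 / 18.2

49.0543 IBU


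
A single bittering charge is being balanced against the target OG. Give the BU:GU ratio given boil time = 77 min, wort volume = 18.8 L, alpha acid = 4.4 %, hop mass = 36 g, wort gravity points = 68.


U = 1.65·0.000125^(GP/1000)·(1−e^(−0.04t))/4.15;  IBU = (α/100)·m·U·1000/V;  BU:GU = IBU/GP
U = 1.65·0.000125^(68/1000)·(1−e^(−0.04·77))/4.15 = 0.2059
IBU = (4.4/100)·36·0.2059·1000/18.8 = 17.3456
BU:GU = 17.3456/68

0.2551


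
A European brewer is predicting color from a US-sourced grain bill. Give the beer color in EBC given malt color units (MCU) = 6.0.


SRM = 1.4922·MCU^0.6859;  EBC = SRM·1.97
SRM = 1.4922·6.0^0.6859 = 5.0999
EBC = 5.0999·1.97

10.0468 EBC


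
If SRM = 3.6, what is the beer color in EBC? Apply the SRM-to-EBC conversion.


EBC = SRM · 1.97
EBC = 3.6 · 1.97

7.0920 EBC


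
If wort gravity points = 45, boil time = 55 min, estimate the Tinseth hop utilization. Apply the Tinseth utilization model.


U = 1.65·0.000125^(GP/1000) · (1 − e^(−0.04·t))/4.15
bigness = 1.65·0.000125^(45/1000) = 1.1011
boil_factor = (1 − e^(−0.04·55))/4.15 = 0.2143
U = 1.1011 · 0.2143

0.2359


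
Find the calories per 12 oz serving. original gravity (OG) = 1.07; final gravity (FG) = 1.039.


ABW = (OG−FG)·131.25·0.79/FG;  °P = 259 − 259/SG (for OG→OE and FG→AE);  RE = 0.1808·OE + 0.8192·AE;  Cal = (6.9·ABW + 4·(RE−0.1))·FG·3.55
ABW = (1.07 − 1.039)·131.25·0.79/1.039 = 3.0937
OE = 259 − 259/1.07 = 16.9439 °P
AE = 259 − 259/1.039 = 9.7218 °P
RE = 0.1808·16.9439 + 0.8192·9.7218 = 11.0276 °P
Cal = (6.9·3.0937 + 4·(11.0276−0.1))·1.039·3.55

239.9582 kcal


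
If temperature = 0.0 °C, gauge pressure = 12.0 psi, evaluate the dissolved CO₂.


vols = (P + 14.695)·(0.01821 + 0.09011·e^(−0.04·T))
vols = (12.0 + 14.695)·(0.01821 + 0.09011·e^(−0.04·0.0))

2.8916 volumes


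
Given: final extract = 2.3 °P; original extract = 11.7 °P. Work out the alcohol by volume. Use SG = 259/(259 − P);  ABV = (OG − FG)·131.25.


OG = 259/(259 − 11.7) = 1.0473
FG = 259/(259 − 2.3) = 1.0090
ABV = (1.0473 − 1.0090)·131.25

5.0336 % ABV


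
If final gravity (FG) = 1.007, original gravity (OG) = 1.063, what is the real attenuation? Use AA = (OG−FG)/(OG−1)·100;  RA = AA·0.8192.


AA = (1.063 − 1.007)/(1.063 − 1)·100 = 88.8889
RA = 88.8889·0.8192

72.8178 %


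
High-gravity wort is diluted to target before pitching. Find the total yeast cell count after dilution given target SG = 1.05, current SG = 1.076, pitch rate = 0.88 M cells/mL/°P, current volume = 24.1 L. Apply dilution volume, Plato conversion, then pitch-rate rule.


V_w = V·((SG_c−1)/(SG_t−1)−1);  °P = 259 − 259/SG_t;  cells = rate·(V+V_w)·°P
V_w = 24.1·((1.076−1)/(1.05−1)−1) = 12.5320
V_final = 24.1 + 12.5320 = 36.6320
°P = 259 − 259/1.05 = 12.3333
cells = 0.88·36.6320·12.3333

397.5793 billion cells


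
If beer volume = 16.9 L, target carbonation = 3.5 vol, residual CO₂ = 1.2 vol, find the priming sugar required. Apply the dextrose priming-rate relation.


sugar = (target − residual)·4.0·V
sugar = (3.5 − 1.2)·4.0·16.9

155.4800 g


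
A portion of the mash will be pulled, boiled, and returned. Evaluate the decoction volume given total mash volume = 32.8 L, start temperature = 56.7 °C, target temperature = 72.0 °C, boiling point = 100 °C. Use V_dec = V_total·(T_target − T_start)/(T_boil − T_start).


V_dec = 32.8·(72.0 − 56.7)/(100 − 56.7)

11.5898 L


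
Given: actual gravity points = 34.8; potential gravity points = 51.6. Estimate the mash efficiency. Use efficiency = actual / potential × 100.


efficiency = 34.8 / 51.6 × 100

67.4419 %


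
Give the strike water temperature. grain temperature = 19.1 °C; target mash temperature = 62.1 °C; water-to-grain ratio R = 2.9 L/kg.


T_strike = (0.41/R)·(T_mash − T_grain) + T_mash
T_strike = (0.41/2.9)·(62.1 − 19.1) + 62.1

68.1793 °C


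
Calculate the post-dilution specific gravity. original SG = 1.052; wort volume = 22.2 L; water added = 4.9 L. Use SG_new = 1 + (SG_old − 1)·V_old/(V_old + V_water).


pts = (1.052 − 1)·1000·22.2/(22.2 + 4.9) = 42.5978
SG_new = 1 + 42.5978/1000

1.0426


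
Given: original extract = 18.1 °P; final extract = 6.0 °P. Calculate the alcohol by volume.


SG = 259/(259 − P);  ABV = (OG − FG)·131.25
OG = 259/(259 − 18.1) = 1.0751
FG = 259/(259 − 6.0) = 1.0237
ABV = (1.0751 − 1.0237)·131.25

6.7488 % ABV


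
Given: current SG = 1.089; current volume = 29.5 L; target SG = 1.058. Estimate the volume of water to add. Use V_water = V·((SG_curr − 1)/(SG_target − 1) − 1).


V_water = 29.5·((1.089 − 1)/(1.058 − 1) − 1)

15.7672 L


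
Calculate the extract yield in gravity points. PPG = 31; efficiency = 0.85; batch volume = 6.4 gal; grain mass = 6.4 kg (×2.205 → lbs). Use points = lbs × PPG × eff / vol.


lbs = 6.4 × 2.205 = 14.1120
points = 14.1120 × 31 × 0.85 / 6.4

58.1017 points


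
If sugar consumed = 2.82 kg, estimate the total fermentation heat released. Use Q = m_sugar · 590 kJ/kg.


Q = 2.82 · 590

1663.8000 kJ


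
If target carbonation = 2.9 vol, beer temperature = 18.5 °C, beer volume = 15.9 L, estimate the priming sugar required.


residual = 14.695·(0.01821 + 0.09011·e^(−0.04·T));  sugar = (target − residual)·4.0·V
residual = 14.695·(0.01821 + 0.09011·e^(−0.04·18.5)) = 0.8994
sugar = (2.9 − 0.8994)·4.0·15.9

127.2398 g


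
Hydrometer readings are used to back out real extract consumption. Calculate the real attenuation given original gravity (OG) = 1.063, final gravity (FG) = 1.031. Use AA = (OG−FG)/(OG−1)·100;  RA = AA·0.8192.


AA = (1.063 − 1.031)/(1.063 − 1)·100 = 50.7937
RA = 50.7937·0.8192

41.6102 %


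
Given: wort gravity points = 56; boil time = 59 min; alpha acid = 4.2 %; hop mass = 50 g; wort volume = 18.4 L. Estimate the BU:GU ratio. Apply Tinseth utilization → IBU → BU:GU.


U = 1.65·0.000125^(GP/1000)·(1−e^(−0.04t))/4.15;  IBU = (α/100)·m·U·1000/V;  BU:GU = IBU/GP
U = 1.65·0.000125^(56/1000)·(1−e^(−0.04·59))/4.15 = 0.2177
IBU = (4.2/100)·50·0.2177·1000/18.4 = 24.8423
BU:GU = 24.8423/56

0.4436


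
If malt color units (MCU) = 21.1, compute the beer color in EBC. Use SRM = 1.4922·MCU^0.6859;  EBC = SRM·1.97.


SRM = 1.4922·21.1^0.6859 = 12.0824
EBC = 12.0824·1.97

23.8023 EBC


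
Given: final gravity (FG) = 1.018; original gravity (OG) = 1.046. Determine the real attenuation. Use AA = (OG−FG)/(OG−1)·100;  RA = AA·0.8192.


AA = (1.046 − 1.018)/(1.046 − 1)·100 = 60.8696
RA = 60.8696·0.8192

49.8643 %


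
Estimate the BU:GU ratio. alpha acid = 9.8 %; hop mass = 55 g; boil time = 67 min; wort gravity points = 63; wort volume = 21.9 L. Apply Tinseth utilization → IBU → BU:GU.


U = 1.65·0.000125^(GP/1000)·(1−e^(−0.04t))/4.15;  IBU = (α/100)·m·U·1000/V;  BU:GU = IBU/GP
U = 1.65·0.000125^(63/1000)·(1−e^(−0.04·67))/4.15 = 0.2102
IBU = (9.8/100)·55·0.2102·1000/21.9 = 51.7415
BU:GU = 51.7415/63

0.8213


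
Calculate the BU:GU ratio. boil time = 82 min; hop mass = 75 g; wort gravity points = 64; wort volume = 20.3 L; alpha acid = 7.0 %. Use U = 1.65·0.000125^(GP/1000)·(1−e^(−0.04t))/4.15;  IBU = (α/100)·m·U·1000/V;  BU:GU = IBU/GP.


U = 1.65·0.000125^(64/1000)·(1−e^(−0.04·82))/4.15 = 0.2153
IBU = (7.0/100)·75·0.2153·1000/20.3 = 55.6729
BU:GU = 55.6729/64

0.8699


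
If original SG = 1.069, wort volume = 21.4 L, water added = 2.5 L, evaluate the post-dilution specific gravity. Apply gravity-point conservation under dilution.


SG_new = 1 + (SG_old − 1)·V_old/(V_old + V_water)
pts = (1.069 − 1)·1000·21.4/(21.4 + 2.5) = 61.7824
SG_new = 1 + 61.7824/1000

1.0618


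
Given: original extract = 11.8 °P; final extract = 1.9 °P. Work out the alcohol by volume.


SG = 259/(259 − P);  ABV = (OG − FG)·131.25
OG = 259/(259 − 11.8) = 1.0477
FG = 259/(259 − 1.9) = 1.0074
ABV = (1.0477 − 1.0074)·131.25

5.2952 % ABV


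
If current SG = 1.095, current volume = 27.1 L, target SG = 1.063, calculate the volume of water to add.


V_water = V·((SG_curr − 1)/(SG_target − 1) − 1)
V_water = 27.1·((1.095 − 1)/(1.063 − 1) − 1)

13.7651 L


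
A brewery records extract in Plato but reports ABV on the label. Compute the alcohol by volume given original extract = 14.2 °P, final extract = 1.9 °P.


SG = 259/(259 − P);  ABV = (OG − FG)·131.25
OG = 259/(259 − 14.2) = 1.0580
FG = 259/(259 − 1.9) = 1.0074
ABV = (1.0580 − 1.0074)·131.25

6.6434 % ABV


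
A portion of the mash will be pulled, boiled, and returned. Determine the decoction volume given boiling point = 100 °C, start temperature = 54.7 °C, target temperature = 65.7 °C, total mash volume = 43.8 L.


V_dec = V_total·(T_target − T_start)/(T_boil − T_start)
V_dec = 43.8·(65.7 − 54.7)/(100 − 54.7)

10.6358 L


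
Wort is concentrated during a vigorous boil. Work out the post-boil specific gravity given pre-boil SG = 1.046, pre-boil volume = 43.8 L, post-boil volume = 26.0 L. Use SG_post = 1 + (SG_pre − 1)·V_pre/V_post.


pts_pre = (1.046 − 1)·1000 = 46.0000
pts_post = 46.0000·43.8/26.0 = 77.4923
SG_post = 1 + 77.4923/1000

1.0775


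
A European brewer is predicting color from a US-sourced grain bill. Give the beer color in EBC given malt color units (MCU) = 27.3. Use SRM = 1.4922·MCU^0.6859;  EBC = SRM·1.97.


SRM = 1.4922·27.3^0.6859 = 14.4175
EBC = 14.4175·1.97

28.4025 EBC


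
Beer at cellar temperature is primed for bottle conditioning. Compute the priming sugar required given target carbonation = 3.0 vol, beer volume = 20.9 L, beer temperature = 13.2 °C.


residual = 14.695·(0.01821 + 0.09011·e^(−0.04·T));  sugar = (target − residual)·4.0·V
residual = 14.695·(0.01821 + 0.09011·e^(−0.04·13.2)) = 1.0486
sugar = (3.0 − 1.0486)·4.0·20.9

163.1398 g


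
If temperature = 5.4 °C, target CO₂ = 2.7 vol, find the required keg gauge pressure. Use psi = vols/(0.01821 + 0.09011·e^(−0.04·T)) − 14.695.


psi = 2.7/(0.01821 + 0.09011·e^(−0.04·5.4)) − 14.695

15.0358 psi


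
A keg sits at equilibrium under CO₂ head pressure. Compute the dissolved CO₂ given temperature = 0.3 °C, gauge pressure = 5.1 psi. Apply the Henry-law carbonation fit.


vols = (P + 14.695)·(0.01821 + 0.09011·e^(−0.04·T))
vols = (5.1 + 14.695)·(0.01821 + 0.09011·e^(−0.04·0.3))

2.1229 volumes


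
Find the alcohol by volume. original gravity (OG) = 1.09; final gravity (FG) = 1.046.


ABV = (OG − FG) · 131.25
ABV = (1.09 − 1.046) · 131.25

5.7750 % ABV


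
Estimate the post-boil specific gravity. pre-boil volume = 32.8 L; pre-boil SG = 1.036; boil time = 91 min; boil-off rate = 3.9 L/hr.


V_post = V_pre − rate·(t/60);  SG_post = 1 + (SG_pre−1)·V_pre/V_post
V_post = 32.8 − 3.9·(91/60) = 26.8850
SG_post = 1 + (1.036 − 1)·32.8/26.8850

1.0439


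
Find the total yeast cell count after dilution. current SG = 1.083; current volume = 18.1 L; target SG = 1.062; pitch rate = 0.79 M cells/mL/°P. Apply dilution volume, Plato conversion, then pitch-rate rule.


V_w = V·((SG_c−1)/(SG_t−1)−1);  °P = 259 − 259/SG_t;  cells = rate·(V+V_w)·°P
V_w = 18.1·((1.083−1)/(1.062−1)−1) = 6.1306
V_final = 18.1 + 6.1306 = 24.2306
°P = 259 − 259/1.062 = 15.1205
cells = 0.79·24.2306·15.1205

289.4403 billion cells


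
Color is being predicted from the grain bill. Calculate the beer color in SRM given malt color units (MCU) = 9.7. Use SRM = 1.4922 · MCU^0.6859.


SRM = 1.4922 · 9.7^0.6859

7.0901 SRM


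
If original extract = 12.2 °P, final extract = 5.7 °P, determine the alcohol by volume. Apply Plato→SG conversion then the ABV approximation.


SG = 259/(259 − P);  ABV = (OG − FG)·131.25
OG = 259/(259 − 12.2) = 1.0494
FG = 259/(259 − 5.7) = 1.0225
ABV = (1.0494 − 1.0225)·131.25

3.5345 % ABV


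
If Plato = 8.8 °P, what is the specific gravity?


SG = 259/(259 − P)
SG = 259/(259 − 8.8)

1.0352


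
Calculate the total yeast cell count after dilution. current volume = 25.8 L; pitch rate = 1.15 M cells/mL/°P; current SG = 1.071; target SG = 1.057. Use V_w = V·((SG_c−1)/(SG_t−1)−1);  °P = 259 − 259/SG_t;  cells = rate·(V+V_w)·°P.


V_w = 25.8·((1.071−1)/(1.057−1)−1) = 6.3368
V_final = 25.8 + 6.3368 = 32.1368
°P = 259 − 259/1.057 = 13.9669
cells = 1.15·32.1368·13.9669

516.1794 billion cells


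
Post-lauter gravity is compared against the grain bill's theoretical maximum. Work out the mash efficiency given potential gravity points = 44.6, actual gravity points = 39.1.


efficiency = actual / potential × 100
efficiency = 39.1 / 44.6 × 100

87.6682 %


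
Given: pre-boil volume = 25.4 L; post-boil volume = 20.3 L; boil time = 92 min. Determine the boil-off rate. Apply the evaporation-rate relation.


rate = (V_pre − V_post) / (t_min/60)
rate = (25.4 − 20.3) / (92/60)

3.3261 L/hr


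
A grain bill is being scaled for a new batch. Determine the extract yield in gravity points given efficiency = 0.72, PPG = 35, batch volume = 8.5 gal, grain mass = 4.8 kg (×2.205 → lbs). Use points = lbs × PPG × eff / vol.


lbs = 4.8 × 2.205 = 10.5840
points = 10.5840 × 35 × 0.72 / 8.5

31.3784 points


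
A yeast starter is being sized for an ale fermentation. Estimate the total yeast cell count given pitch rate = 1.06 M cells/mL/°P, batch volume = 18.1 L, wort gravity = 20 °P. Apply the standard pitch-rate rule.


cells (billions) = rate · V_L · °P
cells = 1.06 · 18.1 · 20

383.7200 billion cells


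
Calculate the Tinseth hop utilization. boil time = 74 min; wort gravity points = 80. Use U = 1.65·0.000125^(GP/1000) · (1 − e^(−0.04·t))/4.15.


bigness = 1.65·0.000125^(80/1000) = 0.8040
boil_factor = (1 − e^(−0.04·74))/4.15 = 0.2285
U = 0.8040 · 0.2285

0.1837


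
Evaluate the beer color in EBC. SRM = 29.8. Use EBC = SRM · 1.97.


EBC = 29.8 · 1.97

58.7060 EBC


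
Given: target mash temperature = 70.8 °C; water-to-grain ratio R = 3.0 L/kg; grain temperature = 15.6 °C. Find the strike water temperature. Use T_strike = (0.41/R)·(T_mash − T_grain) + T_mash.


T_strike = (0.41/3.0)·(70.8 − 15.6) + 70.8

78.3440 °C


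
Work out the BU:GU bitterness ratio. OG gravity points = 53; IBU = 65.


BU:GU = IBU / OG_points
BU:GU = 65 / 53

1.2264


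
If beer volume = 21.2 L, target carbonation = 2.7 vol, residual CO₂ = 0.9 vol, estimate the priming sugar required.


sugar = (target − residual)·4.0·V
sugar = (2.7 − 0.9)·4.0·21.2

152.6400 g


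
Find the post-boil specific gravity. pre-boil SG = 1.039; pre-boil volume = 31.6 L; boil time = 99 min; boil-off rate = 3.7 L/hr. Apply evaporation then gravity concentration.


V_post = V_pre − rate·(t/60);  SG_post = 1 + (SG_pre−1)·V_pre/V_post
V_post = 31.6 − 3.7·(99/60) = 25.4950
SG_post = 1 + (1.039 − 1)·31.6/25.4950

1.0483


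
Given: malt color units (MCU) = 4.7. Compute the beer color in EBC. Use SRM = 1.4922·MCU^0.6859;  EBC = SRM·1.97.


SRM = 1.4922·4.7^0.6859 = 4.3134
EBC = 4.3134·1.97

8.4974 EBC


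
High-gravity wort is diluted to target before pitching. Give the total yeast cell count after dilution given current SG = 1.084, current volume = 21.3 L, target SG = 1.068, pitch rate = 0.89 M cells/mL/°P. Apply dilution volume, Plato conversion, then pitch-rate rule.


V_w = V·((SG_c−1)/(SG_t−1)−1);  °P = 259 − 259/SG_t;  cells = rate·(V+V_w)·°P
V_w = 21.3·((1.084−1)/(1.068−1)−1) = 5.0118
V_final = 21.3 + 5.0118 = 26.3118
°P = 259 − 259/1.068 = 16.4906
cells = 0.89·26.3118·16.4906

386.1690 billion cells


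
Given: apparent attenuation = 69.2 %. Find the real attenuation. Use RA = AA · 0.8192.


RA = 69.2 · 0.8192

56.6886 %


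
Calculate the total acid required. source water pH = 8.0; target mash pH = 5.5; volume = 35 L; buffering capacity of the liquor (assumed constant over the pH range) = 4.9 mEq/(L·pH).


acid = buffering capacity · (pH_source − pH_target) · V
acid = 4.9 · (8.0 − 5.5) · 35

428.7500 mEq


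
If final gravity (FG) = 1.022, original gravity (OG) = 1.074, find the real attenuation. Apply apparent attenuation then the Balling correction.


AA = (OG−FG)/(OG−1)·100;  RA = AA·0.8192
AA = (1.074 − 1.022)/(1.074 − 1)·100 = 70.2703
RA = 70.2703·0.8192

57.5654 %
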